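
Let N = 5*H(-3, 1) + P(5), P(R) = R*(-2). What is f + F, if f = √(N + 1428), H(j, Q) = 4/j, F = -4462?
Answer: -4462 + √12702/3 ≈ -4424.4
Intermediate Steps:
P(R) = -2*R
N = -50/3 (N = 5*(4/(-3)) - 2*5 = 5*(4*(-⅓)) - 10 = 5*(-4/3) - 10 = -20/3 - 10 = -50/3 ≈ -16.667)
f = √12702/3 (f = √(-50/3 + 1428) = √(4234/3) = √12702/3 ≈ 37.568)
f + F = √12702/3 - 4462 = -4462 + √12702/3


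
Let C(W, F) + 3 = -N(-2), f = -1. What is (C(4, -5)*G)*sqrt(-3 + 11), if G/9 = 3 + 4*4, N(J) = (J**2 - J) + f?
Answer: -2736*sqrt(2) ≈ -3869.3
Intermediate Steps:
N(J) = -1 + J**2 - J (N(J) = (J**2 - J) - 1 = -1 + J**2 - J)
C(W, F) = -8 (C(W, F) = -3 - (-1 + (-2)**2 - 1*(-2)) = -3 - (-1 + 4 + 2) = -3 - 1*5 = -3 - 5 = -8)
G = 171 (G = 9*(3 + 4*4) = 9*(3 + 16) = 9*19 = 171)
(C(4, -5)*G)*sqrt(-3 + 11) = (-8*171)*sqrt(-3 + 11) = -2736*sqrt(2)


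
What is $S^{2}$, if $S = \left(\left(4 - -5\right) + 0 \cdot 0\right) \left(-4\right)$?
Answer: $1296$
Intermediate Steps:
$S = -36$ ($S = \left(\left(4 + 5\right) + 0\right) \left(-4\right) = \left(9 + 0\right) \left(-4\right) = 9 \left(-4\right) = -36$)
$S^{2} = \left(-36\right)^{2} = 1296$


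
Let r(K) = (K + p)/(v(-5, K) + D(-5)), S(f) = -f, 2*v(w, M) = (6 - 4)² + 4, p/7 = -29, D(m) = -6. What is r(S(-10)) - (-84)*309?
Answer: 52105/2 ≈ 26053.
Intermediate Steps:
p = -203 (p = 7*(-29) = -203)
v(w, M) = 4 (v(w, M) = ((6 - 4)² + 4)/2 = (2² + 4)/2 = (4 + 4)/2 = (½)*8 = 4)
r(K) = 203/2 - K/2 (r(K) = (K - 203)/(4 - 6) = (-203 + K)/(-2) = (-203 + K)*(-½) = 203/2 - K/2)
r(S(-10)) - (-84)*309 = (203/2 - (-1)*(-10)/2) - (-84)*309 = (203/2 - ½*10) - 1*(-25956) = (203/2 - 5) + 25956 = 193/2 + 25956 = 52105/2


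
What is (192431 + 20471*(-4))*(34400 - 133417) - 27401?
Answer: -10946059700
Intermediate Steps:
(192431 + 20471*(-4))*(34400 - 133417) - 27401 = (192431 - 81884)*(-99017) - 27401 = 110547*(-99017) - 27401 = -10946032299 - 27401 = -10946059700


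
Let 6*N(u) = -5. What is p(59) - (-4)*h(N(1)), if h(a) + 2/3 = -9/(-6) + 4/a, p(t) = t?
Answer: 647/15 ≈ 43.133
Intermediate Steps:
N(u) = -5/6 (N(u) = (1/6)*(-5) = -5/6)
h(a) = 5/6 + 4/a (h(a) = -2/3 + (-9/(-6) + 4/a) = -2/3 + (-9*(-1/6) + 4/a) = -2/3 + (3/2 + 4/a) = 5/6 + 4/a)
p(59) - (-4)*h(N(1)) = 59 - (-4)*(5/6 + 4/(-5/6)) = 59 - (-4)*(5/6 + 4*(-6/5)) = 59 - (-4)*(5/6 - 24/5) = 59 - (-4)*(-119)/30 = 59 - 1*238/15 = 59 - 238/15 = 647/15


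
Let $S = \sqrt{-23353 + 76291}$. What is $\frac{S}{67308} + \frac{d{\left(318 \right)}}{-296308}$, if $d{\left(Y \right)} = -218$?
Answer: $\frac{109}{148154} + \frac{\sqrt{5882}}{22436} \approx 0.0041541$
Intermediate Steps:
$S = 3 \sqrt{5882}$ ($S = \sqrt{52938} = 3 \sqrt{5882} \approx 230.08$)
$\frac{S}{67308} + \frac{d{\left(318 \right)}}{-296308} = \frac{3 \sqrt{5882}}{67308} - \frac{218}{-296308} = 3 \sqrt{5882} \cdot \frac{1}{67308} - - \frac{109}{148154} = \frac{\sqrt{5882}}{22436} + \frac{109}{148154} = \frac{109}{148154} + \frac{\sqrt{5882}}{22436}$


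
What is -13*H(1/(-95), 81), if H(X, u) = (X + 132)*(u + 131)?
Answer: -34557484/95 ≈ -3.6376e+5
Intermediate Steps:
H(X, u) = (131 + u)*(132 + X) (H(X, u) = (132 + X)*(131 + u) = (131 + u)*(132 + X))
-13*H(1/(-95), 81) = -13*(17292 + 131/(-95) + 132*81 + 81/(-95)) = -13*(17292 + 131*(-1/95) + 10692 - 1/95*81) = -13*(17292 - 131/95 + 10692 - 81/95) = -13*2658268/95 = -34557484/95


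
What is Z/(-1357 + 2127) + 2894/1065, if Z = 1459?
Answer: 756443/164010 ≈ 4.6122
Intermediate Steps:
Z/(-1357 + 2127) + 2894/1065 = 1459/(-1357 + 2127) + 2894/1065 = 1459/770 + 2894*(1/1065) = 1459*(1/770) + 2894/1065 = 1459/770 + 2894/1065 = 756443/164010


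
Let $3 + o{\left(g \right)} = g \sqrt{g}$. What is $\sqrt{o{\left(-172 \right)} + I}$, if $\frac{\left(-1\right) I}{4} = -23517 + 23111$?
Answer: $\sqrt{1621 - 344 i \sqrt{43}} \approx 46.898 - 24.05 i$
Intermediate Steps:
$I = 1624$ ($I = - 4 \left(-23517 + 23111\right) = \left(-4\right) \left(-406\right) = 1624$)
$o{\left(g \right)} = -3 + g^{\frac{3}{2}}$ ($o{\left(g \right)} = -3 + g \sqrt{g} = -3 + g^{\frac{3}{2}}$)
$\sqrt{o{\left(-172 \right)} + I} = \sqrt{\left(-3 + \left(-172\right)^{\frac{3}{2}}\right) + 1624} = \sqrt{\left(-3 - 344 i \sqrt{43}\right) + 1624} = \sqrt{1621 - 344 i \sqrt{43}}$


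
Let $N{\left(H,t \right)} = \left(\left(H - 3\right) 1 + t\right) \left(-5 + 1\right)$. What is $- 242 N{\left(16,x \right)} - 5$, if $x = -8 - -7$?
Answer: $11611$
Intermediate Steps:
$x = -1$ ($x = -8 + 7 = -1$)
$N{\left(H,t \right)} = 12 - 4 H - 4 t$ ($N{\left(H,t \right)} = \left(\left(-3 + H\right) 1 + t\right) \left(-4\right) = \left(\left(-3 + H\right) + t\right) \left(-4\right) = \left(-3 + H + t\right) \left(-4\right) = 12 - 4 H - 4 t$)
$- 242 N{\left(16,x \right)} - 5 = - 242 \left(12 - 64 - -4\right) - 5 = - 242 \left(12 - 64 + 4\right) - 5 = \left(-242\right) \left(-48\right) - 5 = 11616 - 5 = 11611$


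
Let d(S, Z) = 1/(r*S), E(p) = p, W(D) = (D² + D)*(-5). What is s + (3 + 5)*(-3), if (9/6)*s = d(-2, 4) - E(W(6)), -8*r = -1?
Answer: 340/3 ≈ 113.33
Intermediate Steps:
r = ⅛ (r = -⅛*(-1) = ⅛ ≈ 0.12500)
W(D) = -5*D - 5*D² (W(D) = (D + D²)*(-5) = -5*D - 5*D²)
d(S, Z) = 8/S (d(S, Z) = 1/(S/8) = 8/S)
s = 412/3 (s = 2*(8/(-2) - (-5)*6*(1 + 6))/3 = 2*(8*(-½) - (-5)*6*7)/3 = 2*(-4 - 1*(-210))/3 = 2*(-4 + 210)/3 = (⅔)*206 = 412/3 ≈ 137.33)
s + (3 + 5)*(-3) = 412/3 + (3 + 5)*(-3) = 412/3 + 8*(-3) = 412/3 - 24 = 340/3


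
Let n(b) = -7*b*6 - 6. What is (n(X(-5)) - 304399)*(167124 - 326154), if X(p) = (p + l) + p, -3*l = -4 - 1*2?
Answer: 48356093070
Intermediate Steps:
l = 2 (l = -(-4 - 1*2)/3 = -(-4 - 2)/3 = -1/3*(-6) = 2)
X(p) = 2 + 2*p (X(p) = (p + 2) + p = (2 + p) + p = 2 + 2*p)
n(b) = -6 - 42*b (n(b) = -42*b - 6 = -6 - 42*b)
(n(X(-5)) - 304399)*(167124 - 326154) = ((-6 - 42*(2 + 2*(-5))) - 304399)*(167124 - 326154) = ((-6 - 42*(2 - 10)) - 304399)*(-159030) = ((-6 - 42*(-8)) - 304399)*(-159030) = ((-6 + 336) - 304399)*(-159030) = (330 - 304399)*(-159030) = -304069*(-159030) = 48356093070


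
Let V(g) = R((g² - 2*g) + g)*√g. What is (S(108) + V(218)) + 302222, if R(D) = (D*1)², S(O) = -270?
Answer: 301952 + 2237857636*√218 ≈ 3.3042e+10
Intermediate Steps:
R(D) = D²
V(g) = √g*(g² - g)² (V(g) = ((g² - 2*g) + g)²*√g = (g² - g)²*√g = √g*(g² - g)²)
(S(108) + V(218)) + 302222 = (-270 + 218^(5/2)*(-1 + 218)²) + 302222 = (-270 + (47524*√218)*217²) + 302222 = (-270 + (47524*√218)*47089) + 302222 = (-270 + 2237857636*√218) + 302222 = 301952 + 2237857636*√218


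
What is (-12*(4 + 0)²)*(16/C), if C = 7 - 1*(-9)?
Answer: -192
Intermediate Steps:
C = 16 (C = 7 + 9 = 16)
(-12*(4 + 0)²)*(16/C) = (-12*(4 + 0)²)*(16/16) = (-12*4²)*(16*(1/16)) = -12*16*1 = -192*1 = -192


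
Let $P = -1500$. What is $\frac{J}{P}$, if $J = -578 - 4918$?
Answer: $\frac{458}{125} \approx 3.664$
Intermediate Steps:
$J = -5496$ ($J = -578 - 4918 = -5496$)
$\frac{J}{P} = - \frac{5496}{-1500} = \left(-5496\right) \left(- \frac{1}{1500}\right) = \frac{458}{125}$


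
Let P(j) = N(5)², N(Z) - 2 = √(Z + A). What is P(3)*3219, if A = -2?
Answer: 22533 + 12876*√3 ≈ 44835.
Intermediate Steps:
N(Z) = 2 + √(-2 + Z) (N(Z) = 2 + √(Z - 2) = 2 + √(-2 + Z))
P(j) = (2 + √3)² (P(j) = (2 + √(-2 + 5))² = (2 + √3)²)
P(3)*3219 = (2 + √3)²*3219 = 3219*(2 + √3)²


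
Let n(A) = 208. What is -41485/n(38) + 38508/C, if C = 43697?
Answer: -1804760381/9088976 ≈ -198.57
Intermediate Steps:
-41485/n(38) + 38508/C = -41485/208 + 38508/43697 = -1804760381/9088976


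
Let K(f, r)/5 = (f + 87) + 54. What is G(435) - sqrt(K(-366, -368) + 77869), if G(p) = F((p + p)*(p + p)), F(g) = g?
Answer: 756900 - 2*sqrt(19186) ≈ 7.5662e+5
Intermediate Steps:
K(f, r) = 705 + 5*f (K(f, r) = 5*((f + 87) + 54) = 5*((87 + f) + 54) = 5*(141 + f) = 705 + 5*f)
G(p) = 4*p**2 (G(p) = (p + p)*(p + p) = (2*p)*(2*p) = 4*p**2)
G(435) - sqrt(K(-366, -368) + 77869) = 4*435**2 - sqrt((705 + 5*(-366)) + 77869) = 4*189225 - sqrt((705 - 1830) + 77869) = 756900 - sqrt(-1125 + 77869) = 756900 - sqrt(76744) = 756900 - 2*sqrt(19186)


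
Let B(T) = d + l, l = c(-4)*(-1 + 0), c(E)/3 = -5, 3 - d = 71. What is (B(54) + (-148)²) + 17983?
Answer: 39834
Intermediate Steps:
d = -68 (d = 3 - 1*71 = 3 - 71 = -68)
c(E) = -15 (c(E) = 3*(-5) = -15)
l = 15 (l = -15*(-1 + 0) = -15*(-1) = 15)
B(T) = -53 (B(T) = -68 + 15 = -53)
(B(54) + (-148)²) + 17983 = (-53 + (-148)²) + 17983 = (-53 + 21904) + 17983 = 21851 + 17983 = 39834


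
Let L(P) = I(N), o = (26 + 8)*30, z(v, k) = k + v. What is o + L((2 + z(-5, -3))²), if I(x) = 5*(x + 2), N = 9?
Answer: 1075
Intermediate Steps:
I(x) = 10 + 5*x (I(x) = 5*(2 + x) = 10 + 5*x)
o = 1020 (o = 34*30 = 1020)
L(P) = 55 (L(P) = 10 + 5*9 = 10 + 45 = 55)
o + L((2 + z(-5, -3))²) = 1020 + 55 = 1075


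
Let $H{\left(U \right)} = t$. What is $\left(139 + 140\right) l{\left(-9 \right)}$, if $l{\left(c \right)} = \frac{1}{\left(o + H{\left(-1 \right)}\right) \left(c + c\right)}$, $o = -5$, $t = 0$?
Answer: $\frac{31}{10} \approx 3.1$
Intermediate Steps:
$H{\left(U \right)} = 0$
$l{\left(c \right)} = - \frac{1}{10 c}$ ($l{\left(c \right)} = \frac{1}{\left(-5 + 0\right) \left(c + c\right)} = \frac{1}{\left(-5\right) 2 c} = \frac{1}{\left(-10\right) c} = - \frac{1}{10 c}$)
$\left(139 + 140\right) l{\left(-9 \right)} = \left(139 + 140\right) \left(- \frac{1}{10 \left(-9\right)}\right) = 279 \left(\left(- \frac{1}{10}\right) \left(- \frac{1}{9}\right)\right) = 279 \cdot \frac{1}{90} = \frac{31}{10}$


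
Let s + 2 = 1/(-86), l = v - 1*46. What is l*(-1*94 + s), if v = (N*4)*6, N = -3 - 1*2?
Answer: 685331/43 ≈ 15938.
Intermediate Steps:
N = -5 (N = -3 - 2 = -5)
v = -120 (v = -5*4*6 = -20*6 = -120)
l = -166 (l = -120 - 1*46 = -120 - 46 = -166)
s = -173/86 (s = -2 + 1/(-86) = -2 - 1/86 = -173/86 ≈ -2.0116)
l*(-1*94 + s) = -166*(-1*94 - 173/86) = -166*(-94 - 173/86) = -166*(-8257/86) = 685331/43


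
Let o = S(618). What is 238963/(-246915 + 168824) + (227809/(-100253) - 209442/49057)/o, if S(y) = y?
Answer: -728814842860190863/237349227687978198 ≈ -3.0706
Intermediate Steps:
o = 618
238963/(-246915 + 168824) + (227809/(-100253) - 209442/49057)/o = 238963/(-246915 + 168824) + (227809/(-100253) - 209442/49057)/618 = 238963/(-78091) + (227809*(-1/100253) - 209442*1/49057)*(1/618) = 238963*(-1/78091) + (-227809/100253 - 209442/49057)*(1/618) = -238963/78091 - 32172814939/4918111421*1/618 = -238963/78091 - 32172814939/3039392858178 = -728814842860190863/237349227687978198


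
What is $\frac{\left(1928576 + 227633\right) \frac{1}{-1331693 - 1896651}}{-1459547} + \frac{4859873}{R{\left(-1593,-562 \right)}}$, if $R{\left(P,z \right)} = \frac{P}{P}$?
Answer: $\frac{22899331815004014873}{4711919800168} \approx 4.8599 \cdot 10^{6}$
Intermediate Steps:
$R{\left(P,z \right)} = 1$
$\frac{\left(1928576 + 227633\right) \frac{1}{-1331693 - 1896651}}{-1459547} + \frac{4859873}{R{\left(-1593,-562 \right)}} = \frac{\left(1928576 + 227633\right) \frac{1}{-1331693 - 1896651}}{-1459547} + \frac{4859873}{1} = \frac{2156209}{-3228344} \left(- \frac{1}{1459547}\right) + 4859873 \cdot 1 = 2156209 \left(- \frac{1}{3228344}\right) \left(- \frac{1}{1459547}\right) + 4859873 = \left(- \frac{2156209}{3228344}\right) \left(- \frac{1}{1459547}\right) + 4859873 = \frac{2156209}{4711919800168} + 4859873 = \frac{22899331815004014873}{4711919800168}$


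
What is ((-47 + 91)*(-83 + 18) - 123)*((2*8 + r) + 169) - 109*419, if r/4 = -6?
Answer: -525934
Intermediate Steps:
r = -24 (r = 4*(-6) = -24)
((-47 + 91)*(-83 + 18) - 123)*((2*8 + r) + 169) - 109*419 = ((-47 + 91)*(-83 + 18) - 123)*((2*8 - 24) + 169) - 109*419 = (44*(-65) - 123)*((16 - 24) + 169) - 45671 = (-2860 - 123)*(-8 + 169) - 45671 = -2983*161 - 45671 = -480263 - 45671 = -525934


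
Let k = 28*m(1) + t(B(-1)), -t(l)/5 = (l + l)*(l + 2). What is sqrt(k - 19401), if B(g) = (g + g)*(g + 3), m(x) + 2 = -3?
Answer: I*sqrt(19621) ≈ 140.07*I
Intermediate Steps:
m(x) = -5 (m(x) = -2 - 3 = -5)
B(g) = 2*g*(3 + g) (B(g) = (2*g)*(3 + g) = 2*g*(3 + g))
t(l) = -10*l*(2 + l) (t(l) = -5*(l + l)*(l + 2) = -5*2*l*(2 + l) = -10*l*(2 + l))
k = -220 (k = 28*(-5) - 10*2*(-1)*(3 - 1)*(2 + 2*(-1)*(3 - 1)) = -140 - 10*2*(-1)*2*(2 + 2*(-1)*2) = -140 - 10*(-4)*(2 - 4) = -140 - 10*(-4)*(-2) = -140 - 80 = -220)
sqrt(k - 19401) = sqrt(-220 - 19401) = sqrt(-19621) = I*sqrt(19621)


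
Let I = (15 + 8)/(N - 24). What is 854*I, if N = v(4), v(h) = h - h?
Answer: -9821/12 ≈ -818.42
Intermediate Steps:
v(h) = 0
N = 0
I = -23/24 (I = (15 + 8)/(0 - 24) = 23/(-24) = 23*(-1/24) = -23/24 ≈ -0.95833)
854*I = 854*(-23/24) = -9821/12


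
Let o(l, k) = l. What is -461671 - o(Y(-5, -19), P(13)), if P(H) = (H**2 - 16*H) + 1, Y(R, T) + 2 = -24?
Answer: -461645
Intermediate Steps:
Y(R, T) = -26 (Y(R, T) = -2 - 24 = -26)
P(H) = 1 + H**2 - 16*H
-461671 - o(Y(-5, -19), P(13)) = -461671 - 1*(-26) = -461671 + 26 = -461645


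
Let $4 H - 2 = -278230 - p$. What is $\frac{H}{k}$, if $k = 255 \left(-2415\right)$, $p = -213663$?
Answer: $\frac{12913}{492660} \approx 0.026211$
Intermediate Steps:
$k = -615825$
$H = - \frac{64565}{4}$ ($H = \frac{1}{2} + \frac{-278230 - -213663}{4} = \frac{1}{2} + \frac{-278230 + 213663}{4} = \frac{1}{2} + \frac{1}{4} \left(-64567\right) = \frac{1}{2} - \frac{64567}{4} = - \frac{64565}{4} \approx -16141.0$)
$\frac{H}{k} = - \frac{64565}{4 \left(-615825\right)} = \left(- \frac{64565}{4}\right) \left(- \frac{1}{615825}\right) = \frac{12913}{492660}$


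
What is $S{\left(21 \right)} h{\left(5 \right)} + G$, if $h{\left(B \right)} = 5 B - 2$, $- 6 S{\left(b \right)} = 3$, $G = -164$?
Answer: $- \frac{351}{2} \approx -175.5$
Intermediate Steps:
$S{\left(b \right)} = - \frac{1}{2}$ ($S{\left(b \right)} = \left(- \frac{1}{6}\right) 3 = - \frac{1}{2}$)
$h{\left(B \right)} = -2 + 5 B$
$S{\left(21 \right)} h{\left(5 \right)} + G = - \frac{-2 + 5 \cdot 5}{2} - 164 = - \frac{-2 + 25}{2} - 164 = \left(- \frac{1}{2}\right) 23 - 164 = - \frac{23}{2} - 164 = - \frac{351}{2}$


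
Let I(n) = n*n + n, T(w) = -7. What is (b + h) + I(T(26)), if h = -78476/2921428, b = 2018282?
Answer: 1474097042049/730357 ≈ 2.0183e+6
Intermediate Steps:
I(n) = n + n**2 (I(n) = n**2 + n = n + n**2)
h = -19619/730357 (h = -78476*1/2921428 = -19619/730357 ≈ -0.026862)
(b + h) + I(T(26)) = (2018282 - 19619/730357) - 7*(1 - 7) = 1474066367055/730357 - 7*(-6) = 1474066367055/730357 + 42 = 1474097042049/730357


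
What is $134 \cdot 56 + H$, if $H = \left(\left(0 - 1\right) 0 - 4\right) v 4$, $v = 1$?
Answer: $7488$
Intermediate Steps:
$H = -16$ ($H = \left(\left(0 - 1\right) 0 - 4\right) 1 \cdot 4 = \left(\left(-1\right) 0 - 4\right) 1 \cdot 4 = \left(0 - 4\right) 1 \cdot 4 = \left(-4\right) 1 \cdot 4 = \left(-4\right) 4 = -16$)
$134 \cdot 56 + H = 134 \cdot 56 - 16 = 7504 - 16 = 7488$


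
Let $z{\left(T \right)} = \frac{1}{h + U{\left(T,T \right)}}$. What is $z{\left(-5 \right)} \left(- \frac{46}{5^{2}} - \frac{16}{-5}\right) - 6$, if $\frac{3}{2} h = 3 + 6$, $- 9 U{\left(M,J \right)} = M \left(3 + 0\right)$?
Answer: $- \frac{3348}{575} \approx -5.8226$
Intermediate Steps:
$U{\left(M,J \right)} = - \frac{M}{3}$ ($U{\left(M,J \right)} = - \frac{M \left(3 + 0\right)}{9} = - \frac{M 3}{9} = - \frac{3 M}{9} = - \frac{M}{3}$)
$h = 6$ ($h = \frac{2 \left(3 + 6\right)}{3} = \frac{2}{3} \cdot 9 = 6$)
$z{\left(T \right)} = \frac{1}{6 - \frac{T}{3}}$
$z{\left(-5 \right)} \left(- \frac{46}{5^{2}} - \frac{16}{-5}\right) - 6 = - \frac{3}{-18 - 5} \left(- \frac{46}{5^{2}} - \frac{16}{-5}\right) - 6 = - \frac{3}{-23} \left(- \frac{46}{25} - - \frac{16}{5}\right) - 6 = \left(-3\right) \left(- \frac{1}{23}\right) \left(\left(-46\right) \frac{1}{25} + \frac{16}{5}\right) - 6 = \frac{3 \left(- \frac{46}{25} + \frac{16}{5}\right)}{23} - 6 = \frac{3}{23} \cdot \frac{34}{25} - 6 = \frac{102}{575} - 6 = - \frac{3348}{575}$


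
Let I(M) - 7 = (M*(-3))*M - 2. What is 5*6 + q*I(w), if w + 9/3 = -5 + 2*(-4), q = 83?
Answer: -63299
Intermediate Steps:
w = -16 (w = -3 + (-5 + 2*(-4)) = -3 + (-5 - 8) = -3 - 13 = -16)
I(M) = 5 - 3*M² (I(M) = 7 + ((M*(-3))*M - 2) = 7 + ((-3*M)*M - 2) = 7 + (-3*M² - 2) = 7 + (-2 - 3*M²) = 5 - 3*M²)
5*6 + q*I(w) = 5*6 + 83*(5 - 3*(-16)²) = 30 + 83*(5 - 3*256) = 30 + 83*(5 - 768) = 30 + 83*(-763) = 30 - 63329 = -63299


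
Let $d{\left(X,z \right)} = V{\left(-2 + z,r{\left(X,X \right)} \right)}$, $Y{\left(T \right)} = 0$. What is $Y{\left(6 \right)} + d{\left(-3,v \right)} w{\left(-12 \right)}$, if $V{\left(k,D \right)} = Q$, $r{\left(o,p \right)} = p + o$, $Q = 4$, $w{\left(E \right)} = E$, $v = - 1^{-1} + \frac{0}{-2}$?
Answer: $-48$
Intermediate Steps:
$v = -1$ ($v = \left(-1\right) 1 + 0 \left(- \frac{1}{2}\right) = -1 + 0 = -1$)
$r{\left(o,p \right)} = o + p$
$V{\left(k,D \right)} = 4$
$d{\left(X,z \right)} = 4$
$Y{\left(6 \right)} + d{\left(-3,v \right)} w{\left(-12 \right)} = 0 + 4 \left(-12\right) = 0 - 48 = -48$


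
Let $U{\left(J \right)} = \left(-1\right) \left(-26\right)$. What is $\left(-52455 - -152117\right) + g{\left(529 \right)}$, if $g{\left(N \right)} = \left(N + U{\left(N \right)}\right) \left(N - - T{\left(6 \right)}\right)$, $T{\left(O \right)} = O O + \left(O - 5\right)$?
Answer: $413792$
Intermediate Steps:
$U{\left(J \right)} = 26$
$T{\left(O \right)} = -5 + O + O^{2}$ ($T{\left(O \right)} = O^{2} + \left(-5 + O\right) = -5 + O + O^{2}$)
$g{\left(N \right)} = \left(26 + N\right) \left(37 + N\right)$ ($g{\left(N \right)} = \left(N + 26\right) \left(N + \left(\left(-5 + 6 + 6^{2}\right) - 0\right)\right) = \left(26 + N\right) \left(N + \left(\left(-5 + 6 + 36\right) + 0\right)\right) = \left(26 + N\right) \left(N + \left(37 + 0\right)\right) = \left(26 + N\right) \left(N + 37\right) = \left(26 + N\right) \left(37 + N\right)$)
$\left(-52455 - -152117\right) + g{\left(529 \right)} = \left(-52455 - -152117\right) + \left(962 + 529^{2} + 63 \cdot 529\right) = \left(-52455 + 152117\right) + \left(962 + 279841 + 33327\right) = 99662 + 314130 = 413792$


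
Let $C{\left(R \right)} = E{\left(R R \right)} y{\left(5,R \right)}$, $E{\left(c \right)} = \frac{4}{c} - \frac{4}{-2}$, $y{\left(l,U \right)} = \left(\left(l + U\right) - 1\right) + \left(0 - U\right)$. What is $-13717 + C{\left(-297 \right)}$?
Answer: $- \frac{1209257165}{88209} \approx -13709.0$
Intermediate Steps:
$y{\left(l,U \right)} = -1 + l$ ($y{\left(l,U \right)} = \left(\left(U + l\right) - 1\right) - U = \left(-1 + U + l\right) - U = -1 + l$)
$E{\left(c \right)} = 2 + \frac{4}{c}$ ($E{\left(c \right)} = \frac{4}{c} - -2 = \frac{4}{c} + 2 = 2 + \frac{4}{c}$)
$C{\left(R \right)} = 8 + \frac{16}{R^{2}}$ ($C{\left(R \right)} = \left(2 + \frac{4}{R R}\right) \left(-1 + 5\right) = \left(2 + \frac{4}{R^{2}}\right) 4 = 8 + \frac{16}{R^{2}}$)
$-13717 + C{\left(-297 \right)} = -13717 + \left(8 + \frac{16}{88209}\right) = -13717 + \frac{705688}{88209} = - \frac{1209257165}{88209}$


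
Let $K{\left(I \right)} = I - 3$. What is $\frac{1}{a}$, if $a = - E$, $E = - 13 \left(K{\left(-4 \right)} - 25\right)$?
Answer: $- \frac{1}{416} \approx -0.0024038$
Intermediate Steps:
$K{\left(I \right)} = -3 + I$
$E = 416$ ($E = - 13 \left(\left(-3 - 4\right) - 25\right) = - 13 \left(-7 - 25\right) = \left(-13\right) \left(-32\right) = 416$)
$a = -416$ ($a = \left(-1\right) 416 = -416$)
$\frac{1}{a} = \frac{1}{-416} = - \frac{1}{416}$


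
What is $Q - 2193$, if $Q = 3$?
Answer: $-2190$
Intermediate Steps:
$Q - 2193 = 3 - 2193 = -2190$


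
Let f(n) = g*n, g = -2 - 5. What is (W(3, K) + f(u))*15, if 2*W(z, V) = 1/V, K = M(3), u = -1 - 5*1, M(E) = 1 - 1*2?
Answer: 1245/2 ≈ 622.50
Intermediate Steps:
M(E) = -1 (M(E) = 1 - 2 = -1)
u = -6 (u = -1 - 5 = -6)
g = -7
K = -1
W(z, V) = 1/(2*V)
f(n) = -7*n
(W(3, K) + f(u))*15 = ((1/2)/(-1) - 7*(-6))*15 = ((1/2)*(-1) + 42)*15 = (-1/2 + 42)*15 = (83/2)*15 = 1245/2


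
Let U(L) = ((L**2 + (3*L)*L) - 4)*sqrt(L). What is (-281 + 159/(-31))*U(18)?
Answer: -34380120*sqrt(2)/31 ≈ -1.5684e+6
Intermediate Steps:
U(L) = sqrt(L)*(-4 + 4*L**2) (U(L) = ((L**2 + 3*L**2) - 4)*sqrt(L) = (4*L**2 - 4)*sqrt(L) = (-4 + 4*L**2)*sqrt(L) = sqrt(L)*(-4 + 4*L**2))
(-281 + 159/(-31))*U(18) = (-281 + 159/(-31))*(4*sqrt(18)*(-1 + 18**2)) = (-281 + 159*(-1/31))*(4*(3*sqrt(2))*(-1 + 324)) = (-281 - 159/31)*(4*(3*sqrt(2))*323) = -34380120*sqrt(2)/31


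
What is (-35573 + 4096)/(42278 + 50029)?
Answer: -31477/92307 ≈ -0.34100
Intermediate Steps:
(-35573 + 4096)/(42278 + 50029) = -31477/92307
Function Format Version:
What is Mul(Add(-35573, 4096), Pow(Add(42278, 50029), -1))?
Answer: Rational(-31477, 92307) ≈ -0.34100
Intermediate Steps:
Mul(Add(-35573, 4096), Pow(Add(42278, 50029), -1)) = Mul(-31477, Pow(92307, -1)) = Mul(-31477, Rational(1, 92307)) = Rational(-31477, 92307)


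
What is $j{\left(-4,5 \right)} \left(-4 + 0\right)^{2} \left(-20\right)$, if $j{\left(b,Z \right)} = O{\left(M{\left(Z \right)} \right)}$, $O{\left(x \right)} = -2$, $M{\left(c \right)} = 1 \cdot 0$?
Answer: $640$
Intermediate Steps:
$M{\left(c \right)} = 0$
$j{\left(b,Z \right)} = -2$
$j{\left(-4,5 \right)} \left(-4 + 0\right)^{2} \left(-20\right) = - 2 \left(-4 + 0\right)^{2} \left(-20\right) = - 2 \left(-4\right)^{2} \left(-20\right) = \left(-2\right) 16 \left(-20\right) = \left(-32\right) \left(-20\right) = 640$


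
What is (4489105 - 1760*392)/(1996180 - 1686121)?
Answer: 1266395/103353 ≈ 12.253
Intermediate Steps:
(4489105 - 1760*392)/(1996180 - 1686121) = (4489105 - 689920)/310059 = 3799185*(1/310059) = 1266395/103353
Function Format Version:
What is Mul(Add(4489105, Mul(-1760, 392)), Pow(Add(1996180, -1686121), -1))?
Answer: Rational(1266395, 103353) ≈ 12.253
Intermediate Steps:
Mul(Add(4489105, Mul(-1760, 392)), Pow(Add(1996180, -1686121), -1)) = Mul(Add(4489105, -689920), Pow(310059, -1)) = Mul(3799185, Rational(1, 310059)) = Rational(1266395, 103353)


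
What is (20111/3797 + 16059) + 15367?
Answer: 119344633/3797 ≈ 31431.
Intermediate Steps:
(20111/3797 + 16059) + 15367 = 60996134/3797 + 15367 = 119344633/3797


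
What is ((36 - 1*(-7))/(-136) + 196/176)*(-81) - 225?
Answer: -433233/1496 ≈ -289.59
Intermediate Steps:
((36 - 1*(-7))/(-136) + 196/176)*(-81) - 225 = ((36 + 7)*(-1/136) + 196*(1/176))*(-81) - 225 = (43*(-1/136) + 49/44)*(-81) - 225 = (-43/136 + 49/44)*(-81) - 225 = (1193/1496)*(-81) - 225 = -96633/1496 - 225 = -433233/1496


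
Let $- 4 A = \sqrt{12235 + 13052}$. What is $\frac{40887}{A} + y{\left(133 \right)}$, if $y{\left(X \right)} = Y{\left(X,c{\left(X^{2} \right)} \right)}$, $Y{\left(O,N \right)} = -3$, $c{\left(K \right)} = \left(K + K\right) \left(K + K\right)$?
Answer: $-3 - \frac{54516 \sqrt{25287}}{8429} \approx -1031.5$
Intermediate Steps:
$c{\left(K \right)} = 4 K^{2}$ ($c{\left(K \right)} = 2 K 2 K = 4 K^{2}$)
$y{\left(X \right)} = -3$
$A = - \frac{\sqrt{25287}}{4}$ ($A = - \frac{\sqrt{12235 + 13052}}{4} = - \frac{\sqrt{25287}}{4} \approx -39.755$)
$\frac{40887}{A} + y{\left(133 \right)} = \frac{40887}{\left(- \frac{1}{4}\right) \sqrt{25287}} - 3 = 40887 \left(- \frac{4 \sqrt{25287}}{25287}\right) - 3 = - \frac{54516 \sqrt{25287}}{8429} - 3 = -3 - \frac{54516 \sqrt{25287}}{8429}$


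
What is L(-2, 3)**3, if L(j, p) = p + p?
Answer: 216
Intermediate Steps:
L(j, p) = 2*p
L(-2, 3)**3 = (2*3)**3 = 6**3 = 216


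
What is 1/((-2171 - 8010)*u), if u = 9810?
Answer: -1/99875610 ≈ -1.0012e-8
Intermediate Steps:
1/((-2171 - 8010)*u) = 1/(-2171 - 8010*9810) = (1/9810)/(-10181) = -1/10181*1/9810 = -1/99875610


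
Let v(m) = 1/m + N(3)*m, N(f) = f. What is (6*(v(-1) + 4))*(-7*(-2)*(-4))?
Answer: 0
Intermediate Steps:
v(m) = 1/m + 3*m
(6*(v(-1) + 4))*(-7*(-2)*(-4)) = (6*((1/(-1) + 3*(-1)) + 4))*(-7*(-2)*(-4)) = (6*((-1 - 3) + 4))*(14*(-4)) = (6*(-4 + 4))*(-56) = (6*0)*(-56) = 0*(-56) = 0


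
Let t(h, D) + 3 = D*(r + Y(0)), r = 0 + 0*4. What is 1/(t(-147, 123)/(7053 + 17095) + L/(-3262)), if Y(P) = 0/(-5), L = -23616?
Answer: 39385388/285134691 ≈ 0.13813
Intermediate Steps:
Y(P) = 0 (Y(P) = 0*(-⅕) = 0)
r = 0 (r = 0 + 0 = 0)
t(h, D) = -3 (t(h, D) = -3 + D*(0 + 0) = -3 + D*0 = -3 + 0 = -3)
1/(t(-147, 123)/(7053 + 17095) + L/(-3262)) = 1/(-3/(7053 + 17095) - 23616/(-3262)) = 1/(-3/24148 - 23616*(-1/3262)) = 1/(-3*1/24148 + 11808/1631) = 1/(-3/24148 + 11808/1631) = 1/(285134691/39385388) = 39385388/285134691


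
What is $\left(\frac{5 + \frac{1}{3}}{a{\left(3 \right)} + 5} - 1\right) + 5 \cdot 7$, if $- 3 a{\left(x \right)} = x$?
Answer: $\frac{106}{3} \approx 35.333$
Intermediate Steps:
$a{\left(x \right)} = - \frac{x}{3}$
$\left(\frac{5 + \frac{1}{3}}{a{\left(3 \right)} + 5} - 1\right) + 5 \cdot 7 = \left(\frac{5 + \frac{1}{3}}{\left(- \frac{1}{3}\right) 3 + 5} - 1\right) + 5 \cdot 7 = \left(\frac{5 + \frac{1}{3}}{-1 + 5} - 1\right) + 35 = \left(\frac{16}{3 \cdot 4} - 1\right) + 35 = \left(\frac{16}{3} \cdot \frac{1}{4} - 1\right) + 35 = \left(\frac{4}{3} - 1\right) + 35 = \frac{1}{3} + 35 = \frac{106}{3}$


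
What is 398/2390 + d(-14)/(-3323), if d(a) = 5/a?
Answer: 9263853/55593790 ≈ 0.16663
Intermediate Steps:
398/2390 + d(-14)/(-3323) = 398/2390 + (5/(-14))/(-3323) = 398*(1/2390) + (5*(-1/14))*(-1/3323) = 199/1195 - 5/14*(-1/3323) = 199/1195 + 5/46522 = 9263853/55593790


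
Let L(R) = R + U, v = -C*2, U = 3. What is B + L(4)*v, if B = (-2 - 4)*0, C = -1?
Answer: 14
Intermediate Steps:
v = 2 (v = -1*(-1)*2 = 1*2 = 2)
B = 0 (B = -6*0 = 0)
L(R) = 3 + R (L(R) = R + 3 = 3 + R)
B + L(4)*v = 0 + (3 + 4)*2 = 0 + 7*2 = 0 + 14 = 14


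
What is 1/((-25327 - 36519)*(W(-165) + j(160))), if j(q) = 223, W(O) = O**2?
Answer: -1/1697549008 ≈ -5.8908e-10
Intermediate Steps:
1/((-25327 - 36519)*(W(-165) + j(160))) = 1/((-25327 - 36519)*((-165)**2 + 223)) = 1/(-61846*(27225 + 223)) = 1/(-61846*27448) = 1/(-1697549008) = -1/1697549008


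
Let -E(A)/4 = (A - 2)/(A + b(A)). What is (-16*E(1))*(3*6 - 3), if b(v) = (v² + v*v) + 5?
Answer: -120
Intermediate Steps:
b(v) = 5 + 2*v² (b(v) = (v² + v²) + 5 = 2*v² + 5 = 5 + 2*v²)
E(A) = -4*(-2 + A)/(5 + A + 2*A²) (E(A) = -4*(A - 2)/(A + (5 + 2*A²)) = -4*(-2 + A)/(5 + A + 2*A²))
(-16*E(1))*(3*6 - 3) = (-64*(2 - 1*1)/(5 + 1 + 2*1²))*(3*6 - 3) = (-64*(2 - 1)/(5 + 1 + 2*1))*(18 - 3) = -64/(5 + 1 + 2)*15 = -64/8*15 = -16*½*15 = -8*15 = -120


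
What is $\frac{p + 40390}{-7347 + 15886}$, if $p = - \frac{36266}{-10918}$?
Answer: $\frac{220507143}{46614401} \approx 4.7305$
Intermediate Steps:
$p = \frac{18133}{5459}$ ($p = \left(-36266\right) \left(- \frac{1}{10918}\right) = \frac{18133}{5459} \approx 3.3217$)
$\frac{p + 40390}{-7347 + 15886} = \frac{\frac{18133}{5459} + 40390}{-7347 + 15886} = \frac{220507143}{5459 \cdot 8539} = \frac{220507143}{5459} \cdot \frac{1}{8539} = \frac{220507143}{46614401}$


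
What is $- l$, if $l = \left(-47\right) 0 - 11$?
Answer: $11$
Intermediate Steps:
$l = -11$ ($l = 0 - 11 = -11$)
$- l = \left(-1\right) \left(-11\right) = 11$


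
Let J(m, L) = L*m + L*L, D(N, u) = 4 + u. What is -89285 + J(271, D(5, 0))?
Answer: -88185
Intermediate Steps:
J(m, L) = L**2 + L*m (J(m, L) = L*m + L**2 = L**2 + L*m)
-89285 + J(271, D(5, 0)) = -89285 + (4 + 0)*((4 + 0) + 271) = -89285 + 4*(4 + 271) = -89285 + 4*275 = -89285 + 1100 = -88185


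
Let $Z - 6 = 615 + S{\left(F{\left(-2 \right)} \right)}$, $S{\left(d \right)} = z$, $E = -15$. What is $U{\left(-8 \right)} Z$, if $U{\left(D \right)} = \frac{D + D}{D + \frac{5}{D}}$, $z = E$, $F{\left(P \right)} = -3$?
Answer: $\frac{25856}{23} \approx 1124.2$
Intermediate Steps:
$z = -15$
$S{\left(d \right)} = -15$
$U{\left(D \right)} = \frac{2 D}{D + \frac{5}{D}}$
$Z = 606$ ($Z = 6 + \left(615 - 15\right) = 6 + 600 = 606$)
$U{\left(-8 \right)} Z = \frac{2 \left(-8\right)^{2}}{5 + \left(-8\right)^{2}} \cdot 606 = 2 \cdot 64 \frac{1}{5 + 64} \cdot 606 = 2 \cdot 64 \cdot \frac{1}{69} \cdot 606 = \frac{128}{69} \cdot 606 = \frac{25856}{23}$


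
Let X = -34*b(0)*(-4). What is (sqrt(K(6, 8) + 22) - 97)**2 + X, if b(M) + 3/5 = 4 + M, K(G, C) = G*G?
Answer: 49647/5 - 194*sqrt(58) ≈ 8451.9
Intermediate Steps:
K(G, C) = G**2
b(M) = 17/5 + M (b(M) = -3/5 + (4 + M) = 17/5 + M)
X = 2312/5 (X = -34*(17/5 + 0)*(-4) = -34*17/5*(-4) = -578/5*(-4) = 2312/5 ≈ 462.40)
(sqrt(K(6, 8) + 22) - 97)**2 + X = (sqrt(6**2 + 22) - 97)**2 + 2312/5 = (sqrt(36 + 22) - 97)**2 + 2312/5 = (sqrt(58) - 97)**2 + 2312/5 = (-97 + sqrt(58))**2 + 2312/5 = 2312/5 + (-97 + sqrt(58))**2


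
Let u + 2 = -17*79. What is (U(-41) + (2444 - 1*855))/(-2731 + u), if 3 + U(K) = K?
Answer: -1545/4076 ≈ -0.37905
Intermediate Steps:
U(K) = -3 + K
u = -1345 (u = -2 - 17*79 = -2 - 1343 = -1345)
(U(-41) + (2444 - 1*855))/(-2731 + u) = ((-3 - 41) + (2444 - 1*855))/(-2731 - 1345) = (-44 + (2444 - 855))/(-4076) = (-44 + 1589)*(-1/4076) = 1545*(-1/4076) = -1545/4076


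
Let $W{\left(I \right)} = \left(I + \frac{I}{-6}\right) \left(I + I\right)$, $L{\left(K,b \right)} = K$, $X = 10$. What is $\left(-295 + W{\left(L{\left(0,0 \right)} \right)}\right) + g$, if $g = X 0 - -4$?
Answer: $-291$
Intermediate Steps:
$W{\left(I \right)} = \frac{5 I^{2}}{3}$ ($W{\left(I \right)} = \left(I + I \left(- \frac{1}{6}\right)\right) 2 I = \left(I - \frac{I}{6}\right) 2 I = \frac{5 I}{6} \cdot 2 I = \frac{5 I^{2}}{3}$)
$g = 4$ ($g = 10 \cdot 0 - -4 = 0 + 4 = 4$)
$\left(-295 + W{\left(L{\left(0,0 \right)} \right)}\right) + g = \left(-295 + \frac{5 \cdot 0^{2}}{3}\right) + 4 = \left(-295 + \frac{5}{3} \cdot 0\right) + 4 = \left(-295 + 0\right) + 4 = -295 + 4 = -291$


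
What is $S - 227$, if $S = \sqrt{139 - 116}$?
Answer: $-227 + \sqrt{23} \approx -222.2$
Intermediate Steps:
$S = \sqrt{23} \approx 4.7958$
$S - 227 = \sqrt{23} - 227 = -227 + \sqrt{23}$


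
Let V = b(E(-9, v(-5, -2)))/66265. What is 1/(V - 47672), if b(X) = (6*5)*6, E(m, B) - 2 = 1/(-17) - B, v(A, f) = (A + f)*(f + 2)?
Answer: -13253/631796980 ≈ -2.0977e-5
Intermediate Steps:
v(A, f) = (2 + f)*(A + f) (v(A, f) = (A + f)*(2 + f) = (2 + f)*(A + f))
E(m, B) = 33/17 - B (E(m, B) = 2 + (1/(-17) - B) = 2 + (1*(-1/17) - B) = 2 + (-1/17 - B) = 33/17 - B)
b(X) = 180 (b(X) = 30*6 = 180)
V = 36/13253 (V = 180/66265 = 180*(1/66265) = 36/13253 ≈ 0.0027164)
1/(V - 47672) = 1/(36/13253 - 47672) = 1/(-631796980/13253) = -13253/631796980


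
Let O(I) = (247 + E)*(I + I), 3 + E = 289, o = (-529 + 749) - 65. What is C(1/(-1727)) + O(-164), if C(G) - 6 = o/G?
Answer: -442503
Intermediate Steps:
o = 155 (o = 220 - 65 = 155)
E = 286 (E = -3 + 289 = 286)
O(I) = 1066*I (O(I) = (247 + 286)*(I + I) = 533*(2*I) = 1066*I)
C(G) = 6 + 155/G
C(1/(-1727)) + O(-164) = (6 + 155/(1/(-1727))) + 1066*(-164) = (6 + 155/(-1/1727)) - 174824 = (6 + 155*(-1727)) - 174824 = (6 - 267685) - 174824 = -267679 - 174824 = -442503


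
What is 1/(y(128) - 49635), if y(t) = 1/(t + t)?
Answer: -256/12706559 ≈ -2.0147e-5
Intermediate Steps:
y(t) = 1/(2*t)
1/(y(128) - 49635) = 1/((½)/128 - 49635) = 1/((½)*(1/128) - 49635) = 1/(1/256 - 49635) = 1/(-12706559/256) = -256/12706559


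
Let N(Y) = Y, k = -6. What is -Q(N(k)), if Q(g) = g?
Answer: 6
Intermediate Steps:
-Q(N(k)) = -1*(-6) = 6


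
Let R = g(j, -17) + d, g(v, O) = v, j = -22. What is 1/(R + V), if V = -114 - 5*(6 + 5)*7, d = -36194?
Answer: -1/36715 ≈ -2.7237e-5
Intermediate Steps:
R = -36216 (R = -22 - 36194 = -36216)
V = -499 (V = -114 - 5*11*7 = -114 - 55*7 = -114 - 385 = -499)
1/(R + V) = 1/(-36216 - 499) = 1/(-36715) = -1/36715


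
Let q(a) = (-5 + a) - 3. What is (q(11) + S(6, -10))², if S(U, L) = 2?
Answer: 25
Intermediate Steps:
q(a) = -8 + a
(q(11) + S(6, -10))² = ((-8 + 11) + 2)² = (3 + 2)² = 5² = 25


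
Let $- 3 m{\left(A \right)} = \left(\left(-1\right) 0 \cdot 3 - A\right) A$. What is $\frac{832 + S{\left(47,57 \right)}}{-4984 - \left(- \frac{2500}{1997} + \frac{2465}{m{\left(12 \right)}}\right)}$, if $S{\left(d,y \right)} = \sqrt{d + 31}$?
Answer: $- \frac{79752192}{482548909} - \frac{95856 \sqrt{78}}{482548909} \approx -0.16703$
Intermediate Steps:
$S{\left(d,y \right)} = \sqrt{31 + d}$
$m{\left(A \right)} = \frac{A^{2}}{3}$ ($m{\left(A \right)} = - \frac{\left(\left(-1\right) 0 \cdot 3 - A\right) A}{3} = - \frac{\left(0 \cdot 3 - A\right) A}{3} = - \frac{\left(0 - A\right) A}{3} = - \frac{- A A}{3} = - \frac{\left(-1\right) A^{2}}{3} = \frac{A^{2}}{3}$)
$\frac{832 + S{\left(47,57 \right)}}{-4984 - \left(- \frac{2500}{1997} + \frac{2465}{m{\left(12 \right)}}\right)} = \frac{832 + \sqrt{31 + 47}}{-4984 - \left(- \frac{2500}{1997} + \frac{2465}{48}\right)} = \frac{832 + \sqrt{78}}{-4984 - \left(- \frac{2500}{1997} + \frac{2465}{\frac{1}{3} \cdot 144}\right)} = \frac{832 + \sqrt{78}}{-4984 + \left(- \frac{2465}{48} + \frac{2500}{1997}\right)} = \frac{832 + \sqrt{78}}{-4984 - \frac{4802605}{95856}} = \frac{832 + \sqrt{78}}{- \frac{482548909}{95856}} = \left(832 + \sqrt{78}\right) \left(- \frac{95856}{482548909}\right) = - \frac{79752192}{482548909} - \frac{95856 \sqrt{78}}{482548909}$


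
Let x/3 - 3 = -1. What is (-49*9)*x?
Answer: -2646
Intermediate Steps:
x = 6 (x = 9 + 3*(-1) = 9 - 3 = 6)
(-49*9)*x = -49*9*6 = -441*6 = -2646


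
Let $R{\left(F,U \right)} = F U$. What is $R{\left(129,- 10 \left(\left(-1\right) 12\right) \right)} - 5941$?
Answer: $9539$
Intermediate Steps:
$R{\left(129,- 10 \left(\left(-1\right) 12\right) \right)} - 5941 = 129 \left(- 10 \left(\left(-1\right) 12\right)\right) - 5941 = 129 \left(\left(-10\right) \left(-12\right)\right) - 5941 = 129 \cdot 120 - 5941 = 15480 - 5941 = 9539$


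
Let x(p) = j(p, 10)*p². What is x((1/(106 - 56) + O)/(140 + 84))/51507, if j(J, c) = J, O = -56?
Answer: -2436498711/8040402944000000 ≈ -3.0303e-7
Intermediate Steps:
x(p) = p³ (x(p) = p*p² = p³)
x((1/(106 - 56) + O)/(140 + 84))/51507 = ((1/(106 - 56) - 56)/(140 + 84))³/51507 = ((1/50 - 56)/224)³*(1/51507) = ((1/50 - 56)*(1/224))³*(1/51507) = (-2799/50*1/224)³*(1/51507) = (-2799/11200)³*(1/51507) = -21928488399/1404928000000*1/51507 = -2436498711/8040402944000000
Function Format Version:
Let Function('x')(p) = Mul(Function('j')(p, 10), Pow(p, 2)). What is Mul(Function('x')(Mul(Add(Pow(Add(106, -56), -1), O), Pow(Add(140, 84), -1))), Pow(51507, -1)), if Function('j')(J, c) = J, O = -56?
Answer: Rational(-2436498711, 8040402944000000) ≈ -3.0303e-7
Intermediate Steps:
Function('x')(p) = Pow(p, 3) (Function('x')(p) = Mul(p, Pow(p, 2)) = Pow(p, 3))
Mul(Function('x')(Mul(Add(Pow(Add(106, -56), -1), O), Pow(Add(140, 84), -1))), Pow(51507, -1)) = Mul(Pow(Mul(Add(Pow(Add(106, -56), -1), -56), Pow(Add(140, 84), -1)), 3), Pow(51507, -1)) = Mul(Pow(Mul(Add(Pow(50, -1), -56), Pow(224, -1)), 3), Rational(1, 51507)) = Mul(Pow(Mul(Add(Rational(1, 50), -56), Rational(1, 224)), 3), Rational(1, 51507)) = Mul(Pow(Mul(Rational(-2799, 50), Rational(1, 224)), 3), Rational(1, 51507)) = Mul(Pow(Rational(-2799, 11200), 3), Rational(1, 51507)) = Mul(Rational(-21928488399, 1404928000000), Rational(1, 51507)) = Rational(-2436498711, 8040402944000000)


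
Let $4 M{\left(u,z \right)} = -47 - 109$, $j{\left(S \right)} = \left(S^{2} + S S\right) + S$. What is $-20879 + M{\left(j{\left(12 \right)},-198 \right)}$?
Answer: $-20918$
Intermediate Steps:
$j{\left(S \right)} = S + 2 S^{2}$ ($j{\left(S \right)} = \left(S^{2} + S^{2}\right) + S = 2 S^{2} + S = S + 2 S^{2}$)
$M{\left(u,z \right)} = -39$ ($M{\left(u,z \right)} = \frac{-47 - 109}{4} = \frac{1}{4} \left(-156\right) = -39$)
$-20879 + M{\left(j{\left(12 \right)},-198 \right)} = -20879 - 39 = -20918$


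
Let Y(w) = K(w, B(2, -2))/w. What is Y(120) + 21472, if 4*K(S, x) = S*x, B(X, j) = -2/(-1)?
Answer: 42945/2 ≈ 21473.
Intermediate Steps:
B(X, j) = 2 (B(X, j) = -2*(-1) = 2)
K(S, x) = S*x/4 (K(S, x) = (S*x)/4 = S*x/4)
Y(w) = ½ (Y(w) = ((¼)*w*2)/w = (w/2)/w = ½)
Y(120) + 21472 = ½ + 21472 = 42945/2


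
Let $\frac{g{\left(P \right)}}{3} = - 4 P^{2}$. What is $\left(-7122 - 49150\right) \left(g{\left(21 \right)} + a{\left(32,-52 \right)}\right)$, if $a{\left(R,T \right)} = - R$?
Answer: $299592128$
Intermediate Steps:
$g{\left(P \right)} = - 12 P^{2}$ ($g{\left(P \right)} = 3 \left(- 4 P^{2}\right) = - 12 P^{2}$)
$\left(-7122 - 49150\right) \left(g{\left(21 \right)} + a{\left(32,-52 \right)}\right) = \left(-7122 - 49150\right) \left(- 12 \cdot 21^{2} - 32\right) = - 56272 \left(\left(-12\right) 441 - 32\right) = - 56272 \left(-5292 - 32\right) = \left(-56272\right) \left(-5324\right) = 299592128$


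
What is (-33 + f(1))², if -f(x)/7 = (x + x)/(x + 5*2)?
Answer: 142129/121 ≈ 1174.6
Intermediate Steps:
f(x) = -14*x/(10 + x) (f(x) = -7*(x + x)/(x + 5*2) = -7*2*x/(x + 10) = -7*2*x/(10 + x) = -14*x/(10 + x))
(-33 + f(1))² = (-33 - 14*1/(10 + 1))² = (-33 - 14*1/11)² = (-33 - 14*1*1/11)² = (-33 - 14/11)² = (-377/11)² = 142129/121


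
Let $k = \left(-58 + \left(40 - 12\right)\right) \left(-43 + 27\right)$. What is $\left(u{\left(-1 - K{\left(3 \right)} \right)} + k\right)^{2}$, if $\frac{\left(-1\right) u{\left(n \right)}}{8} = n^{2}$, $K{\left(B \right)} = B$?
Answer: $123904$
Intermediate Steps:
$u{\left(n \right)} = - 8 n^{2}$
$k = 480$ ($k = \left(-58 + \left(40 - 12\right)\right) \left(-16\right) = \left(-58 + 28\right) \left(-16\right) = \left(-30\right) \left(-16\right) = 480$)
$\left(u{\left(-1 - K{\left(3 \right)} \right)} + k\right)^{2} = \left(- 8 \left(-1 - 3\right)^{2} + 480\right)^{2} = \left(- 8 \left(-4\right)^{2} + 480\right)^{2} = \left(\left(-8\right) 16 + 480\right)^{2} = \left(-128 + 480\right)^{2} = 352^{2} = 123904$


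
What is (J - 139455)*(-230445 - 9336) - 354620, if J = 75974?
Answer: 15221183041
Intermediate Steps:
(J - 139455)*(-230445 - 9336) - 354620 = (75974 - 139455)*(-230445 - 9336) - 354620 = -63481*(-239781) - 354620 = 15221537661 - 354620 = 15221183041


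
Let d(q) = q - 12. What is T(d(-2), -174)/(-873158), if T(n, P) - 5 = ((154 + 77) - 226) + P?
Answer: 82/436579 ≈ 0.00018782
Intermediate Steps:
d(q) = -12 + q
T(n, P) = 10 + P (T(n, P) = 5 + (((154 + 77) - 226) + P) = 5 + ((231 - 226) + P) = 5 + (5 + P) = 10 + P)
T(d(-2), -174)/(-873158) = (10 - 174)/(-873158) = -164*(-1/873158) = 82/436579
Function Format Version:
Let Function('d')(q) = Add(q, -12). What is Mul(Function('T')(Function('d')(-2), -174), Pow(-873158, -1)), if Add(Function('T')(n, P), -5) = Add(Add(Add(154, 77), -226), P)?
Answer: Rational(82, 436579) ≈ 0.00018782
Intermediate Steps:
Function('d')(q) = Add(-12, q)
Function('T')(n, P) = Add(10, P) (Function('T')(n, P) = Add(5, Add(Add(Add(154, 77), -226), P)) = Add(5, Add(Add(231, -226), P)) = Add(5, Add(5, P)) = Add(10, P))
Mul(Function('T')(Function('d')(-2), -174), Pow(-873158, -1)) = Mul(Add(10, -174), Pow(-873158, -1)) = Mul(-164, Rational(-1, 873158)) = Rational(82, 436579)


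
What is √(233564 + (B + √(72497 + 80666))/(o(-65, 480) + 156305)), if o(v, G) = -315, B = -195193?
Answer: √(5683254359520330 + 155990*√153163)/155990 ≈ 483.28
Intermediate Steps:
√(233564 + (B + √(72497 + 80666))/(o(-65, 480) + 156305)) = √(233564 + (-195193 + √(72497 + 80666))/(-315 + 156305)) = √(233564 + (-195193 + √153163)/155990) = √(233564 + (-195193 + √153163)*(1/155990)) = √(233564 + (-195193/155990 + √153163/155990)) = √(36433453167/155990 + √153163/155990)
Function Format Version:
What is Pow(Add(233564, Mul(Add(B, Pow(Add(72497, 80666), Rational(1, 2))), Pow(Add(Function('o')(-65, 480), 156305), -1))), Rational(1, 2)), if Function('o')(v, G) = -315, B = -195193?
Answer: Mul(Rational(1, 155990), Pow(Add(5683254359520330, Mul(155990, Pow(153163, Rational(1, 2)))), Rational(1, 2))) ≈ 483.28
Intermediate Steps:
Pow(Add(233564, Mul(Add(B, Pow(Add(72497, 80666), Rational(1, 2))), Pow(Add(Function('o')(-65, 480), 156305), -1))), Rational(1, 2)) = Pow(Add(233564, Mul(Add(-195193, Pow(Add(72497, 80666), Rational(1, 2))), Pow(Add(-315, 156305), -1))), Rational(1, 2)) = Pow(Add(233564, Mul(Add(-195193, Pow(153163, Rational(1, 2))), Pow(155990, -1))), Rational(1, 2)) = Pow(Add(233564, Mul(Add(-195193, Pow(153163, Rational(1, 2))), Rational(1, 155990))), Rational(1, 2)) = Pow(Add(233564, Add(Rational(-195193, 155990), Mul(Rational(1, 155990), Pow(153163, Rational(1, 2))))), Rational(1, 2)) = Pow(Add(Rational(36433453167, 155990), Mul(Rational(1, 155990), Pow(153163, Rational(1, 2)))), Rational(1, 2))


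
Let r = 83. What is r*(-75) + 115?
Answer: -6110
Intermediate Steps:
r*(-75) + 115 = 83*(-75) + 115 = -6225 + 115 = -6110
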